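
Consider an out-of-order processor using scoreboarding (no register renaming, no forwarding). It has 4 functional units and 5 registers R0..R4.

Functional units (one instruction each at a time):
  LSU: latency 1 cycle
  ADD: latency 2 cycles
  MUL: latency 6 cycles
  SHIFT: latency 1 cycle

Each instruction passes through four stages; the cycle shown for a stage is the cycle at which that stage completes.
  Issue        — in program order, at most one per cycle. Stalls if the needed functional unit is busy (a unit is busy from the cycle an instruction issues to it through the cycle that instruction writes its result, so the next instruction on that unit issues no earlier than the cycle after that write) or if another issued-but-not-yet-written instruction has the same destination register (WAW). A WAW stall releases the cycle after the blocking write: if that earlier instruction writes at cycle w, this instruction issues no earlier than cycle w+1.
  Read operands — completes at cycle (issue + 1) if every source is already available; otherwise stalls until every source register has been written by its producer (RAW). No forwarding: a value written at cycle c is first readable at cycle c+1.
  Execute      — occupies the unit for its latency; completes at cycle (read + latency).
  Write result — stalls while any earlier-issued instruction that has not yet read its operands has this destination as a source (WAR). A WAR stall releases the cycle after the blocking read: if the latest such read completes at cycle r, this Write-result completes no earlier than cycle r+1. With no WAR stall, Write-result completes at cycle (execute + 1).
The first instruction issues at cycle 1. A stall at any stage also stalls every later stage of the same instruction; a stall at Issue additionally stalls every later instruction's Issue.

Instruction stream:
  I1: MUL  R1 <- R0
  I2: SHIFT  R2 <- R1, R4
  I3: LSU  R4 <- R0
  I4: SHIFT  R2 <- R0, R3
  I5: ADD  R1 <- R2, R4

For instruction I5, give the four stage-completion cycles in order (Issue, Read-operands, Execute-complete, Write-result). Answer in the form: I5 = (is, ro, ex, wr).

I5 = (14, 17, 19, 20)

cycle 1: I1 dispatched to MUL
cycle 2: I1 operands ready, I2 dispatched to SHIFT
cycle 3: I3 dispatched to LSU
cycle 4: I3 operands ready
cycle 5: I3 complete
cycle 8: I1 complete
cycle 9: R1←I1
cycle 10: I2 operands ready
cycle 11: I2 complete, R4←I3
cycle 12: R2←I2
cycle 13: I4 dispatched to SHIFT
cycle 14: I4 operands ready, I5 dispatched to ADD
cycle 15: I4 complete
cycle 16: R2←I4
cycle 17: I5 operands ready
cycle 19: I5 complete
cycle 20: R1←I5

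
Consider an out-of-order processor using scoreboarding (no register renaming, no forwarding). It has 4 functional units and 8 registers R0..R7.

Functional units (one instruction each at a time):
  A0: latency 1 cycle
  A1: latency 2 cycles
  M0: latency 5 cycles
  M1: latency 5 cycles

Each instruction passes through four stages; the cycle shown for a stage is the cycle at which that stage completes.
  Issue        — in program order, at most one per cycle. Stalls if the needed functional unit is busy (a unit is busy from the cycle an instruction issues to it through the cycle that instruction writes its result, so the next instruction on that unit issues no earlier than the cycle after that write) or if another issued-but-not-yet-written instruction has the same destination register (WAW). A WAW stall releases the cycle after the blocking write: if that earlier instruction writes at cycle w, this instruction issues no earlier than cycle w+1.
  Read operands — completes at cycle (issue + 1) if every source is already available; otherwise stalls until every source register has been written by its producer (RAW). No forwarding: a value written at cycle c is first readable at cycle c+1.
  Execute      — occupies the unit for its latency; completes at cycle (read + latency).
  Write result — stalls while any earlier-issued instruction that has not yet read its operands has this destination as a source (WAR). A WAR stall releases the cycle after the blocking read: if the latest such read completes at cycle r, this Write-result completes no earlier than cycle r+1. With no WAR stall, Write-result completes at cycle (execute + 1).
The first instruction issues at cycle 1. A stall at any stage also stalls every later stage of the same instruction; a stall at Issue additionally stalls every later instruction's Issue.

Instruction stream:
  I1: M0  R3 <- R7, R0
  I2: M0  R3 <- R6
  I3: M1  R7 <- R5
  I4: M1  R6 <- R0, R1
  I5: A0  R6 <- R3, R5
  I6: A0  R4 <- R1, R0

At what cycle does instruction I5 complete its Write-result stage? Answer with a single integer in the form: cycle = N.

I1: IS=1 RO=2 EX=7 WR=8
I2: IS=9 RO=10 EX=15 WR=16  [struct: M0 busy until I1 writes@8]
I3: IS=10 RO=11 EX=16 WR=17
I4: IS=18 RO=19 EX=24 WR=25  [struct: M1 busy until I3 writes@17]
I5: IS=26 RO=27 EX=28 WR=29  [WAW R6: wait I4 write@25]
I6: IS=30 RO=31 EX=32 WR=33  [struct: A0 busy until I5 writes@29]

cycle = 29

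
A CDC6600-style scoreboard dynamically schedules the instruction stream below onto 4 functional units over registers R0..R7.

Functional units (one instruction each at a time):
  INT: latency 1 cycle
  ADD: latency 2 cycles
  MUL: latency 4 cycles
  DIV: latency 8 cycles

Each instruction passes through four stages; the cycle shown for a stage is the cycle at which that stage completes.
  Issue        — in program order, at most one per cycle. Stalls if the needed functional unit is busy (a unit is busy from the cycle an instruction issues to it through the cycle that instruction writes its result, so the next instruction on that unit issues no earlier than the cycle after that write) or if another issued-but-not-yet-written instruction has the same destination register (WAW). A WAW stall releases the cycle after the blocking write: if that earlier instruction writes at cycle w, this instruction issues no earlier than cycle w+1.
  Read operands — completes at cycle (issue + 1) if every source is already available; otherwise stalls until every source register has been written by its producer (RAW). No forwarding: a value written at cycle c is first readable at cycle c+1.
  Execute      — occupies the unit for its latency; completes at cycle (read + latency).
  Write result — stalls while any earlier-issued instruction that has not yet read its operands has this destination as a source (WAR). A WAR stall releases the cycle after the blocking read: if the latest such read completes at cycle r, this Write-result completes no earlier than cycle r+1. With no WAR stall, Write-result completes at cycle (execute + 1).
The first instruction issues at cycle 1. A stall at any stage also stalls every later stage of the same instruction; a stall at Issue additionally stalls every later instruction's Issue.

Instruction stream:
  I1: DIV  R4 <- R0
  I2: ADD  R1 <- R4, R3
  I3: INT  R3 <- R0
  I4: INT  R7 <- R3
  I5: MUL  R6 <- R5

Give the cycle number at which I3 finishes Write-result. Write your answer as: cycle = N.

t=1  I1 dispatched to DIV
t=2  I1 operands ready; I2 dispatched to ADD
t=3  I3 dispatched to INT
t=4  I3 operands ready
t=5  I3 complete
t=10  I1 complete
t=11  R4←I1
t=12  I2 operands ready
t=13  R3←I3
t=14  I2 complete; I4 dispatched to INT
t=15  R1←I2; I4 operands ready; I5 dispatched to MUL
t=16  I4 complete; I5 operands ready
t=17  R7←I4
t=20  I5 complete
t=21  R6←I5

cycle = 13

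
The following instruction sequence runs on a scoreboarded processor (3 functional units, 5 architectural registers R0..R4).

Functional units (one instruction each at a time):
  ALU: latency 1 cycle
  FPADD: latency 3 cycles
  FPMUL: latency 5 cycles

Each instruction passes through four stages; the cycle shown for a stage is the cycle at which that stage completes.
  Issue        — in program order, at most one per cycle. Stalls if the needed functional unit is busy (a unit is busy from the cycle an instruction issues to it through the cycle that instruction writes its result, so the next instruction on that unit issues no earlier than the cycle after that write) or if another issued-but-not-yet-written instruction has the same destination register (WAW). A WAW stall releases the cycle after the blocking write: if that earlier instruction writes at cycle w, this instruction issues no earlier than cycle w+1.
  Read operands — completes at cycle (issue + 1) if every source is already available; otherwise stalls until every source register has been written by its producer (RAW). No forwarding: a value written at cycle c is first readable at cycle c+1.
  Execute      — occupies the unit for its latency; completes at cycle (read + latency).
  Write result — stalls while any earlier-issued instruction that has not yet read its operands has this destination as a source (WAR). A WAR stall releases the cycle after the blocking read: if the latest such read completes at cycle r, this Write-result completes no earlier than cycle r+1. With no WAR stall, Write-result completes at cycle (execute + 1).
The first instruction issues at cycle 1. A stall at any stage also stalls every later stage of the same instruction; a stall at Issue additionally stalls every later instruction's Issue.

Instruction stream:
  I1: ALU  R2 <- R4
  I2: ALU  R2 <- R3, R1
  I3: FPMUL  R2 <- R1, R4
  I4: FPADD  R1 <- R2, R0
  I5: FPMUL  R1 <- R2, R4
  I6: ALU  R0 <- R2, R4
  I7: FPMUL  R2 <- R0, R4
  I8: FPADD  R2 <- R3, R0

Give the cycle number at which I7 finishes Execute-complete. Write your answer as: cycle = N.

cycle = 36

t=1  I1 issues→ALU
t=2  I1 reads
t=3  I1 exec-done
t=4  I1 writes R2
t=5  I2 issues→ALU
t=6  I2 reads
t=7  I2 exec-done
t=8  I2 writes R2
t=9  I3 issues→FPMUL
t=10  I3 reads · I4 issues→FPADD
t=15  I3 exec-done
t=16  I3 writes R2
t=17  I4 reads
t=20  I4 exec-done
t=21  I4 writes R1
t=22  I5 issues→FPMUL
t=23  I5 reads · I6 issues→ALU
t=24  I6 reads
t=25  I6 exec-done
t=26  I6 writes R0
t=28  I5 exec-done
t=29  I5 writes R1
t=30  I7 issues→FPMUL
t=31  I7 reads
t=36  I7 exec-done
t=37  I7 writes R2
t=38  I8 issues→FPADD
t=39  I8 reads
t=42  I8 exec-done
t=43  I8 writes R2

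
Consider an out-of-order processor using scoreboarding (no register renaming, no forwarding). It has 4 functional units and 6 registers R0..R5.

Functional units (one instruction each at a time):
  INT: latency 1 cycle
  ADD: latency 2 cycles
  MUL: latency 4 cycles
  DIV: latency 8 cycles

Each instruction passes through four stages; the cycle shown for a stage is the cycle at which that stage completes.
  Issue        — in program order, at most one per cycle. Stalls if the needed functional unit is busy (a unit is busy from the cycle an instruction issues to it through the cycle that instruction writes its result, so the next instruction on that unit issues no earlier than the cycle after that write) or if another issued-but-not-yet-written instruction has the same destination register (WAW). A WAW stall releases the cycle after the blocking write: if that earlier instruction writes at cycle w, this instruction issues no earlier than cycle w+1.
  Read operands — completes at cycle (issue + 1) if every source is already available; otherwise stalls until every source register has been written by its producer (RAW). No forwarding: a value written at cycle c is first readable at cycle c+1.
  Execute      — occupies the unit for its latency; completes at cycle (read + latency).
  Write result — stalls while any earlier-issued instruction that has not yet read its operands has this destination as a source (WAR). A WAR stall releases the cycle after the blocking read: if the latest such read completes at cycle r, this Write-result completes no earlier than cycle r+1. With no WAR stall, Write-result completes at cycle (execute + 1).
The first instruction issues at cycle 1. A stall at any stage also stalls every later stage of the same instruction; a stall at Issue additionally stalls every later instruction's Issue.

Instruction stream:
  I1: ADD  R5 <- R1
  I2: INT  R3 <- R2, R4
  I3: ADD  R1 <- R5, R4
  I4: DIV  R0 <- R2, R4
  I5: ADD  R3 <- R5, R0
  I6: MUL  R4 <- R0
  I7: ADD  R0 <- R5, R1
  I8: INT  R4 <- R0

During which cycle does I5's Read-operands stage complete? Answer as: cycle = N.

I1: IS=1 RO=2 EX=4 WR=5
I2: IS=2 RO=3 EX=4 WR=5
I3: IS=6 RO=7 EX=9 WR=10  [struct: ADD busy until I1 writes@5]
I4: IS=7 RO=8 EX=16 WR=17
I5: IS=11 RO=18 EX=20 WR=21  [struct: ADD busy until I3 writes@10; RAW R0: wait I4 write@17]
I6: IS=12 RO=18 EX=22 WR=23  [RAW R0: wait I4 write@17]
I7: IS=22 RO=23 EX=25 WR=26  [struct: ADD busy until I5 writes@21]
I8: IS=24 RO=27 EX=28 WR=29  [WAW R4: wait I6 write@23; RAW R0: wait I7 write@26]

cycle = 18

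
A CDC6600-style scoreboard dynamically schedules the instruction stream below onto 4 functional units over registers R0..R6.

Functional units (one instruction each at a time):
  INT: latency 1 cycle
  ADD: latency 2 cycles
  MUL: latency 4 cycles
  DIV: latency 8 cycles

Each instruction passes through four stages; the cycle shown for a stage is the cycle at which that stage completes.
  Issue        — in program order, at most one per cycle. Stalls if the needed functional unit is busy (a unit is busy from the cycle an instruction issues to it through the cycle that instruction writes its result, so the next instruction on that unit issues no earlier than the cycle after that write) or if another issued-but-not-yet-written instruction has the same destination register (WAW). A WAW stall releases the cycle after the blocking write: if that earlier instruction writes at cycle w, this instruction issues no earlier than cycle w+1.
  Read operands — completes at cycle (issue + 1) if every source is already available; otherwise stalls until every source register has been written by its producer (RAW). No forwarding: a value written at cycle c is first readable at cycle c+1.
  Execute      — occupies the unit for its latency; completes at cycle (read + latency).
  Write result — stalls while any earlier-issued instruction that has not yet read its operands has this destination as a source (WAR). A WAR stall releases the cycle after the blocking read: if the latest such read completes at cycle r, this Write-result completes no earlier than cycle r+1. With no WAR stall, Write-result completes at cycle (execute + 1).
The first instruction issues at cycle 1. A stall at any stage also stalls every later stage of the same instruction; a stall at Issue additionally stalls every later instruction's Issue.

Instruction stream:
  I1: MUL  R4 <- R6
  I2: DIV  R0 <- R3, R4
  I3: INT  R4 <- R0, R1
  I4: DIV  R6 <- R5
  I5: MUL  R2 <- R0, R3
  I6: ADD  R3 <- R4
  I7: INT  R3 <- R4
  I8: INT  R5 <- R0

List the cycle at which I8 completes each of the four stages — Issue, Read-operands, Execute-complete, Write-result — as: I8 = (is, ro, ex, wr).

t=1  issue I1 (MUL)
t=2  I1 read-ops; issue I2 (DIV)
t=6  I1 finished on MUL
t=7  I1→R4
t=8  I2 read-ops; issue I3 (INT)
t=16  I2 finished on DIV
t=17  I2→R0
t=18  I3 read-ops; issue I4 (DIV)
t=19  I3 finished on INT; I4 read-ops; issue I5 (MUL)
t=20  I3→R4; I5 read-ops; issue I6 (ADD)
t=21  I6 read-ops
t=23  I6 finished on ADD
t=24  I5 finished on MUL; I6→R3
t=25  I5→R2; issue I7 (INT)
t=26  I7 read-ops
t=27  I4 finished on DIV; I7 finished on INT
t=28  I4→R6; I7→R3
t=29  issue I8 (INT)
t=30  I8 read-ops
t=31  I8 finished on INT
t=32  I8→R5

I8 = (29, 30, 31, 32)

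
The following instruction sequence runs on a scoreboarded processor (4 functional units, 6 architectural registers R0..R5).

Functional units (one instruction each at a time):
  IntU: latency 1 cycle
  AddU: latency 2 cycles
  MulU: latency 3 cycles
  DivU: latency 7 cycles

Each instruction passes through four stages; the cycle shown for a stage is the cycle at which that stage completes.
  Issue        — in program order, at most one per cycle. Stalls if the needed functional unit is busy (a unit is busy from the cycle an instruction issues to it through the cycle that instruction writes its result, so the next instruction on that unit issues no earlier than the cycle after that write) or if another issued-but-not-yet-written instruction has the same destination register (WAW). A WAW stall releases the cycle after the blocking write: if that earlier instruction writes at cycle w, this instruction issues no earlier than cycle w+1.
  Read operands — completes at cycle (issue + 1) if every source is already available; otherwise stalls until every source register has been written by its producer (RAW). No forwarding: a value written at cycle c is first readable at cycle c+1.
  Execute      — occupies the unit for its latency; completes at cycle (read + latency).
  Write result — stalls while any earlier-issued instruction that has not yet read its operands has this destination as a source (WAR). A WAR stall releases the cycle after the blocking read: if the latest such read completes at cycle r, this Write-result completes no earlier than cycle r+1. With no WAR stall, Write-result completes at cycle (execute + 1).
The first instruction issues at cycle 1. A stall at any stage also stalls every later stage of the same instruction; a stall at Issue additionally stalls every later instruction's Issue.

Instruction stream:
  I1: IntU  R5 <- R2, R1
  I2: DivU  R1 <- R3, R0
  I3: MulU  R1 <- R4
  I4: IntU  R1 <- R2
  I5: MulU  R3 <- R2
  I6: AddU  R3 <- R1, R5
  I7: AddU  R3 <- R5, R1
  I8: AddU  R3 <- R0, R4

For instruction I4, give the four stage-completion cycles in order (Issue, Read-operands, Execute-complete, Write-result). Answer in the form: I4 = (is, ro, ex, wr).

  I1 | 1 | 2 | 3 | 4
  I2 | 2 | 3 | 10 | 11
  I3 | 12 | 13 | 16 | 17   WAW R1: wait I2 write@11
  I4 | 18 | 19 | 20 | 21   WAW R1: wait I3 write@17
  I5 | 19 | 20 | 23 | 24
  I6 | 25 | 26 | 28 | 29   WAW R3: wait I5 write@24
  I7 | 30 | 31 | 33 | 34   struct: AddU busy until I6 writes@29
  I8 | 35 | 36 | 38 | 39   struct: AddU busy until I7 writes@34

I4 = (18, 19, 20, 21)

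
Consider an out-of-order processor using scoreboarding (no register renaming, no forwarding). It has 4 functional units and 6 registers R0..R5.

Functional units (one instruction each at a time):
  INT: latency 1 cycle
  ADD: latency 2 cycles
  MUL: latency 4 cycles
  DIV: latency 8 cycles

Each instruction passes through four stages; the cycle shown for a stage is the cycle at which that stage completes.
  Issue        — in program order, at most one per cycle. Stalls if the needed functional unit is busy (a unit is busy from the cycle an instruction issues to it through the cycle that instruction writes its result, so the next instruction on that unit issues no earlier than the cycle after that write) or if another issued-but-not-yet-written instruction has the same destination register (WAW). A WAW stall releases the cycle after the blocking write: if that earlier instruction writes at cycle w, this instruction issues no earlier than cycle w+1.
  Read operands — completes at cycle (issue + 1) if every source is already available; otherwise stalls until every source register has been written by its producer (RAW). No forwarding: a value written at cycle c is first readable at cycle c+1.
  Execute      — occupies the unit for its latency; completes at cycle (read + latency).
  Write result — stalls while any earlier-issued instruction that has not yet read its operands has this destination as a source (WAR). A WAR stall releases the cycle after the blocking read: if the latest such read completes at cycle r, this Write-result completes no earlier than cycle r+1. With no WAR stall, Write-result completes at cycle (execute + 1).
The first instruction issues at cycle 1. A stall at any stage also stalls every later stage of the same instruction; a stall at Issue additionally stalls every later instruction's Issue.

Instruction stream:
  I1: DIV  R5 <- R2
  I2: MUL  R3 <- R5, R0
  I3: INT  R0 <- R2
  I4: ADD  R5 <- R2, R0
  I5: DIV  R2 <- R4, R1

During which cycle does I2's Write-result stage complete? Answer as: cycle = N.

1) issue 1, read 2, done 10, write 11
2) issue 2, read 12, done 16, write 17  <RAW R5: wait I1 write@11>
3) issue 3, read 4, done 5, write 13  <WAR R0: wait I2 read@12>
4) issue 12, read 14, done 16, write 17  <WAW R5: wait I1 write@11 / RAW R0: wait I3 write@13>
5) issue 13, read 14, done 22, write 23

cycle = 17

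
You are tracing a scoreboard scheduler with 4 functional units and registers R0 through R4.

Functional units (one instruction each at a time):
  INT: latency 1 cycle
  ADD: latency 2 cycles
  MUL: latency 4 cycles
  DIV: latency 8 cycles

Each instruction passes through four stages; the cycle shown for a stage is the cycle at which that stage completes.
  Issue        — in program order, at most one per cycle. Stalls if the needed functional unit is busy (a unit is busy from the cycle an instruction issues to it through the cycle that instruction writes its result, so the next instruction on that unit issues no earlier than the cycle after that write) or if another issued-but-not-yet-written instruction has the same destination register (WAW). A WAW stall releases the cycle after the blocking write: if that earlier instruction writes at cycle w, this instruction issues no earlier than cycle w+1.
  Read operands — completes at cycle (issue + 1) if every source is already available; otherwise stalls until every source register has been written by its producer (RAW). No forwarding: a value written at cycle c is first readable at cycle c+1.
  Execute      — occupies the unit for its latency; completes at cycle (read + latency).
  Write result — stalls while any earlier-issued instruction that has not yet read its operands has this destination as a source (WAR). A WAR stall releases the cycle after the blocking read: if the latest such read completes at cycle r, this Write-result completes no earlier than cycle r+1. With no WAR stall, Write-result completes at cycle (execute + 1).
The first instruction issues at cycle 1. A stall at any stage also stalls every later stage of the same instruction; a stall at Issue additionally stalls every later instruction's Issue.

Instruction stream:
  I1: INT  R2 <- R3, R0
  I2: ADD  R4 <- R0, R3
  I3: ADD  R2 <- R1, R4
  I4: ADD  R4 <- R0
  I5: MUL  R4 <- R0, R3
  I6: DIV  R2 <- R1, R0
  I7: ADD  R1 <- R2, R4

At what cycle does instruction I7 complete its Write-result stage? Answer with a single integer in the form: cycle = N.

cycle = 32

t=1  I1 issues→INT
t=2  I1 reads | I2 issues→ADD
t=3  I1 exec-done | I2 reads
t=4  I1 writes R2
t=5  I2 exec-done
t=6  I2 writes R4
t=7  I3 issues→ADD
t=8  I3 reads
t=10  I3 exec-done
t=11  I3 writes R2
t=12  I4 issues→ADD
t=13  I4 reads
t=15  I4 exec-done
t=16  I4 writes R4
t=17  I5 issues→MUL
t=18  I5 reads | I6 issues→DIV
t=19  I6 reads | I7 issues→ADD
t=22  I5 exec-done
t=23  I5 writes R4
t=27  I6 exec-done
t=28  I6 writes R2
t=29  I7 reads
t=31  I7 exec-done
t=32  I7 writes R1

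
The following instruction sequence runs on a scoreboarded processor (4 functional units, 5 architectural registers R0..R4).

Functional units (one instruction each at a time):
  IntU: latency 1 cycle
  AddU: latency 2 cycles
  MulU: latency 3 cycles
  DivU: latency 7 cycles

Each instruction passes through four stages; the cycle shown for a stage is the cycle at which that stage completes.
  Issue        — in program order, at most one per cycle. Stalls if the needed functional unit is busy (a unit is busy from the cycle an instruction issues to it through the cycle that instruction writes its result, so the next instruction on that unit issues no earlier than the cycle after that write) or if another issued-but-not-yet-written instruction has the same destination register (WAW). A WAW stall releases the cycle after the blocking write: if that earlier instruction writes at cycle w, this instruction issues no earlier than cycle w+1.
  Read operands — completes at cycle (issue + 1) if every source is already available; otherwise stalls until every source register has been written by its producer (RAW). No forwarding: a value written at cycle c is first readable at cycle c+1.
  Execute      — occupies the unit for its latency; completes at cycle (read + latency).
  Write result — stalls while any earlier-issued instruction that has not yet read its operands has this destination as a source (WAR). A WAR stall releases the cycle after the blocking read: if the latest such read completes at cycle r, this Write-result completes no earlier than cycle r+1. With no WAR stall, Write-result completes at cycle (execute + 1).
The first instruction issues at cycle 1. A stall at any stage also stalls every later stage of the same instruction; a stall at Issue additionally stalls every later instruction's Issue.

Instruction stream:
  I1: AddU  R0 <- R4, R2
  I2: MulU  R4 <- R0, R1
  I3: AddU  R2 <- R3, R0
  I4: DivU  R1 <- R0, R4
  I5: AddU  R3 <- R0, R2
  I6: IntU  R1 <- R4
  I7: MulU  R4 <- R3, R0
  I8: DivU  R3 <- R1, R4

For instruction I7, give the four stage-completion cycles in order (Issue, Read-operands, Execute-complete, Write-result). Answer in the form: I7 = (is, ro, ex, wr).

I1 -> (1, 2, 4, 5)
I2 -> (2, 6, 9, 10)  // RAW R0: wait I1 write@5
I3 -> (6, 7, 9, 10)  // struct: AddU busy until I1 writes@5
I4 -> (7, 11, 18, 19)  // RAW R4: wait I2 write@10
I5 -> (11, 12, 14, 15)  // struct: AddU busy until I3 writes@10
I6 -> (20, 21, 22, 23)  // WAW R1: wait I4 write@19
I7 -> (21, 22, 25, 26)
I8 -> (22, 27, 34, 35)  // RAW R4: wait I7 write@26

I7 = (21, 22, 25, 26)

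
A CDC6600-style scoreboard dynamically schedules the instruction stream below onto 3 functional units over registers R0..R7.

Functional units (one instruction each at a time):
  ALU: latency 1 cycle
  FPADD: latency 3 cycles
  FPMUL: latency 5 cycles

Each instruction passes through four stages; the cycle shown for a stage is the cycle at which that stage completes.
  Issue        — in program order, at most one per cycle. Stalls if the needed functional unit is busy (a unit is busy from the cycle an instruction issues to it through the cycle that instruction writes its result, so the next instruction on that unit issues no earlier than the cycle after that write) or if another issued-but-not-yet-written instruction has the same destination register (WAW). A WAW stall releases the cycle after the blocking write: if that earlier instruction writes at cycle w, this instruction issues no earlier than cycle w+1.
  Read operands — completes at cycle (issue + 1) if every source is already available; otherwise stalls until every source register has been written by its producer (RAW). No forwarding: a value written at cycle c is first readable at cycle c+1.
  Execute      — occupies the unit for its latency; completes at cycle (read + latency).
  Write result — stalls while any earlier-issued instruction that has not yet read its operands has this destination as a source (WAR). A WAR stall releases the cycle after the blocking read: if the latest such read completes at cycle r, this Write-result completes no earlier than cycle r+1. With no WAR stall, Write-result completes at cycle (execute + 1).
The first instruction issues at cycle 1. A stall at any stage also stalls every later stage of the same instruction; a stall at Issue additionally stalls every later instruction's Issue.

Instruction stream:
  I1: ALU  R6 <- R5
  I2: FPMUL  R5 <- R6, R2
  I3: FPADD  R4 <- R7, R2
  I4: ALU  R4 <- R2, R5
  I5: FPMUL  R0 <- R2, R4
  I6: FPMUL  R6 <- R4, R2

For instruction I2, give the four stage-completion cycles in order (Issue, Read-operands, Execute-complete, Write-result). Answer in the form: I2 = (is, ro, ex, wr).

I2 = (2, 5, 10, 11)

[1] issue I1 (ALU)
[2] I1 read-ops | issue I2 (FPMUL)
[3] I1 finished on ALU | issue I3 (FPADD)
[4] I1→R6 | I3 read-ops
[5] I2 read-ops
[7] I3 finished on FPADD
[8] I3→R4
[9] issue I4 (ALU)
[10] I2 finished on FPMUL
[11] I2→R5
[12] I4 read-ops | issue I5 (FPMUL)
[13] I4 finished on ALU
[14] I4→R4
[15] I5 read-ops
[20] I5 finished on FPMUL
[21] I5→R0
[22] issue I6 (FPMUL)
[23] I6 read-ops
[28] I6 finished on FPMUL
[29] I6→R6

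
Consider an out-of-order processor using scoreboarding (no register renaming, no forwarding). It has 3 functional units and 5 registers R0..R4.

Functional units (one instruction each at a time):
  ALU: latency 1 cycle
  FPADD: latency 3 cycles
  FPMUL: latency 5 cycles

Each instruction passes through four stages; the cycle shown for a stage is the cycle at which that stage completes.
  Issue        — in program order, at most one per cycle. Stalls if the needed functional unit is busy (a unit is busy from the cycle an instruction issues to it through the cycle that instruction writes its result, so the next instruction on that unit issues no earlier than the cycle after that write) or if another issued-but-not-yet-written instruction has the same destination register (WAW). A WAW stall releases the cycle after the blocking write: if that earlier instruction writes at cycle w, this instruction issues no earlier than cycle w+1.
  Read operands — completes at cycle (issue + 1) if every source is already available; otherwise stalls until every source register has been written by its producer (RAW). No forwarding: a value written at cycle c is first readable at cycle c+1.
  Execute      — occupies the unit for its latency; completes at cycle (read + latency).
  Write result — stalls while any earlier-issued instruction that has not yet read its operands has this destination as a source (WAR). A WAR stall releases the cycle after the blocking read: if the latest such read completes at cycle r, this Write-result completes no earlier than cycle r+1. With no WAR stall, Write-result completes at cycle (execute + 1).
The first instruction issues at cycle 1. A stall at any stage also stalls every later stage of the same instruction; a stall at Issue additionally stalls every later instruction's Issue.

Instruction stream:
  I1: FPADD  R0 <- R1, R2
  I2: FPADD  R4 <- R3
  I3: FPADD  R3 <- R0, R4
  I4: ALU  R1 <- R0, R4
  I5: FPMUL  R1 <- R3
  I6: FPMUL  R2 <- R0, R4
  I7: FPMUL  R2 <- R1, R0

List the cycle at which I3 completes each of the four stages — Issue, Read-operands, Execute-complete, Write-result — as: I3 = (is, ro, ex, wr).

I3 = (13, 14, 17, 18)

1) issue 1, read 2, done 5, write 6
2) issue 7, read 8, done 11, write 12  <struct: FPADD busy until I1 writes@6>
3) issue 13, read 14, done 17, write 18  <struct: FPADD busy until I2 writes@12>
4) issue 14, read 15, done 16, write 17
5) issue 18, read 19, done 24, write 25  <WAW R1: wait I4 write@17>
6) issue 26, read 27, done 32, write 33  <struct: FPMUL busy until I5 writes@25>
7) issue 34, read 35, done 40, write 41  <struct: FPMUL busy until I6 writes@33>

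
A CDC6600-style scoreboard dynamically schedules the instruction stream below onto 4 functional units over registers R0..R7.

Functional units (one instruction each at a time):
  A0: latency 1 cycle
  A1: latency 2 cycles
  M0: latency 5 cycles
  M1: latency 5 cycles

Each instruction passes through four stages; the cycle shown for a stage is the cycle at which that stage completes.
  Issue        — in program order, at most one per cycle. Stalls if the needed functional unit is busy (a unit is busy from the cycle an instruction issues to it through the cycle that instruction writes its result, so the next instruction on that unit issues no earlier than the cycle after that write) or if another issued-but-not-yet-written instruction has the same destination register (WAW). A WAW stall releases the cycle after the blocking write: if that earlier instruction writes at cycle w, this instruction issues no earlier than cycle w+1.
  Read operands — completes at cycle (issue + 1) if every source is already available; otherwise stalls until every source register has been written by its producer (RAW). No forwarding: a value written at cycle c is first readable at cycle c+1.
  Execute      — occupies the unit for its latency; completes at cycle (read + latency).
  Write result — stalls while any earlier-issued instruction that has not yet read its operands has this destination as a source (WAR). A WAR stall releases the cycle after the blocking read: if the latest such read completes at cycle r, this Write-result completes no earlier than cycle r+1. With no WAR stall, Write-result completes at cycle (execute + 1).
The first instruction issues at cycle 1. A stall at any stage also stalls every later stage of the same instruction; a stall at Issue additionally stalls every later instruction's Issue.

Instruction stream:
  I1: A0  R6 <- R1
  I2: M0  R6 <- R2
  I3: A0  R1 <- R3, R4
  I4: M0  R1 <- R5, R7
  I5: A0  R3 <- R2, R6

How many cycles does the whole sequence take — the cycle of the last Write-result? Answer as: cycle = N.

cycle = 20

I1 -> (1, 2, 3, 4)
I2 -> (5, 6, 11, 12)  // WAW R6: wait I1 write@4
I3 -> (6, 7, 8, 9)
I4 -> (13, 14, 19, 20)  // struct: M0 busy until I2 writes@12
I5 -> (14, 15, 16, 17)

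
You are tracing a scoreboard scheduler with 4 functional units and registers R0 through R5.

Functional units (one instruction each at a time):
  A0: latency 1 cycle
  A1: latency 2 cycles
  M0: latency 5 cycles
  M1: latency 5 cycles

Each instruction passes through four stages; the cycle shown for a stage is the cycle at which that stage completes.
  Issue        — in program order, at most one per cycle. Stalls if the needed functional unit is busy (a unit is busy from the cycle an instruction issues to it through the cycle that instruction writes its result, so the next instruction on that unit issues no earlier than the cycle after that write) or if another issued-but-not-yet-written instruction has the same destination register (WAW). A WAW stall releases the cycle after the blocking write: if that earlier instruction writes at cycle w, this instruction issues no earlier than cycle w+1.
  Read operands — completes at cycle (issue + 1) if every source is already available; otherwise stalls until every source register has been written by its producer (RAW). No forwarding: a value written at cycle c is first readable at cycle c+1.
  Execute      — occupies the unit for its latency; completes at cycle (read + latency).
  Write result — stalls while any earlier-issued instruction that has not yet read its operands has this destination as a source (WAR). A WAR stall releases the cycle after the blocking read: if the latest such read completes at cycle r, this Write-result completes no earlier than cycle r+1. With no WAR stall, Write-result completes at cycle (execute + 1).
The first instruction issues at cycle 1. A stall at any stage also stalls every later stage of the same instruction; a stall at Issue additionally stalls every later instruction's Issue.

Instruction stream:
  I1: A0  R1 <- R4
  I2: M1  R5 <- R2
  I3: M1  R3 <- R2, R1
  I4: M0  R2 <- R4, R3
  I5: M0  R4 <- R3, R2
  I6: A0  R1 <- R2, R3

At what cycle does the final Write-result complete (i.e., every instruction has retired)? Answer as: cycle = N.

[I1] 1/2/3/4
[I2] 2/3/8/9
[I3] 10/11/16/17  (struct: M1 busy until I2 writes@9)
[I4] 11/18/23/24  (RAW R3: wait I3 write@17)
[I5] 25/26/31/32  (struct: M0 busy until I4 writes@24)
[I6] 26/27/28/29

cycle = 32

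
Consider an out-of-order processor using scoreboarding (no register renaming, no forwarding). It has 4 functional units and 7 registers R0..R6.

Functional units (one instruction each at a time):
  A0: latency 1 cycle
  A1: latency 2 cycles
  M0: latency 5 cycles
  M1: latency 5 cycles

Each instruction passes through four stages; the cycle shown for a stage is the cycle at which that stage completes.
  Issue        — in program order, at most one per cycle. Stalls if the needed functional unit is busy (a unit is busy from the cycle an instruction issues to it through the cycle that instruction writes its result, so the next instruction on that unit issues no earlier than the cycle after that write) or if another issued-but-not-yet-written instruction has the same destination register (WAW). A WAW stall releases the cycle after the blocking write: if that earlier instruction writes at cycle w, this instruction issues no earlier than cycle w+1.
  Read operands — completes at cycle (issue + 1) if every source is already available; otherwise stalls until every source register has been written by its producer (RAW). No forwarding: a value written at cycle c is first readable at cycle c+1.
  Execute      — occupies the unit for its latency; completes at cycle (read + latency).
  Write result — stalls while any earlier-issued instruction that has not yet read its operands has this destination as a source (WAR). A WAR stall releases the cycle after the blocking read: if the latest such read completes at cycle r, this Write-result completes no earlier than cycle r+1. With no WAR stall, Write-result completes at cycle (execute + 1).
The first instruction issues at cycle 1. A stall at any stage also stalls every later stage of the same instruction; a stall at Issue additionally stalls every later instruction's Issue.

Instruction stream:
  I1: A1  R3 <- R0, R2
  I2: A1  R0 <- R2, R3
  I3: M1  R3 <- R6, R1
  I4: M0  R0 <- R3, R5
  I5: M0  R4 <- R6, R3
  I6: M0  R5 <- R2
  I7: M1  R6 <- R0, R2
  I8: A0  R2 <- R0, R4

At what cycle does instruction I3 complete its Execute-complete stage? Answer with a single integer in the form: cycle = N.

cycle = 13

1) issue 1, read 2, done 4, write 5
2) issue 6, read 7, done 9, write 10  <struct: A1 busy until I1 writes@5>
3) issue 7, read 8, done 13, write 14
4) issue 11, read 15, done 20, write 21  <WAW R0: wait I2 write@10 / RAW R3: wait I3 write@14>
5) issue 22, read 23, done 28, write 29  <struct: M0 busy until I4 writes@21>
6) issue 30, read 31, done 36, write 37  <struct: M0 busy until I5 writes@29>
7) issue 31, read 32, done 37, write 38
8) issue 32, read 33, done 34, write 35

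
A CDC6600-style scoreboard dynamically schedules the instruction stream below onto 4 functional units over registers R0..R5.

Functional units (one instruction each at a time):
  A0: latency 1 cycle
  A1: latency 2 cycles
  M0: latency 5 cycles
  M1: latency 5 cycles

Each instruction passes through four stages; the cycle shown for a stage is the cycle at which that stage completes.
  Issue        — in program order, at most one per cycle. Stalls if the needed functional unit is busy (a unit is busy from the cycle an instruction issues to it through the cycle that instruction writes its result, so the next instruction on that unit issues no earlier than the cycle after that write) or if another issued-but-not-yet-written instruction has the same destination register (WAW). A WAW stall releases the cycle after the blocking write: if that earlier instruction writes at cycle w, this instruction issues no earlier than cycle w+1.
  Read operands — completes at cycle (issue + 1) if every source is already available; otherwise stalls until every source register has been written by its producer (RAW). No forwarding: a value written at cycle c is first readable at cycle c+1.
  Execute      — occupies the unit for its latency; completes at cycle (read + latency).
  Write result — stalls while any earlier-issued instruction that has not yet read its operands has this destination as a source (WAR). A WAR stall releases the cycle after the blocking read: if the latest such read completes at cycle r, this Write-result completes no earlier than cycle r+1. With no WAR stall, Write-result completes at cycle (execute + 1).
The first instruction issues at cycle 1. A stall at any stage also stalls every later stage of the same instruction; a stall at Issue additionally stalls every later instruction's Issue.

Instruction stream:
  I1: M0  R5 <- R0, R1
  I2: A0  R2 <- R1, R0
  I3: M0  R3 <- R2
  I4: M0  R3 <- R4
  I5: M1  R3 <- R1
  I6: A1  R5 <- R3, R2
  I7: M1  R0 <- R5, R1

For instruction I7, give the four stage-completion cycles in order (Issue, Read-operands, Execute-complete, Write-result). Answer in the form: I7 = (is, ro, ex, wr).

I7 = (33, 37, 42, 43)

  I1 | 1 | 2 | 7 | 8
  I2 | 2 | 3 | 4 | 5
  I3 | 9 | 10 | 15 | 16   struct: M0 busy until I1 writes@8
  I4 | 17 | 18 | 23 | 24   struct: M0 busy until I3 writes@16
  I5 | 25 | 26 | 31 | 32   WAW R3: wait I4 write@24
  I6 | 26 | 33 | 35 | 36   RAW R3: wait I5 write@32
  I7 | 33 | 37 | 42 | 43   struct: M1 busy until I5 writes@32 · RAW R5: wait I6 write@36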